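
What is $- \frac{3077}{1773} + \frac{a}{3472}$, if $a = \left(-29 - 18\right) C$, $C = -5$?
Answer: $- \frac{10266689}{6155856} \approx -1.6678$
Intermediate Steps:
$a = 235$ ($a = \left(-29 - 18\right) \left(-5\right) = \left(-47\right) \left(-5\right) = 235$)
$- \frac{3077}{1773} + \frac{a}{3472} = - \frac{3077}{1773} + \frac{235}{3472} = - \frac{10266689}{6155856}$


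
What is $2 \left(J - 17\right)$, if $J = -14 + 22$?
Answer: $-18$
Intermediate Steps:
$J = 8$
$2 \left(J - 17\right) = 2 \left(8 - 17\right) = 2 \left(-9\right) = -18$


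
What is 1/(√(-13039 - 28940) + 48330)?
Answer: 16110/778610293 - I*√41979/2335830879 ≈ 2.0691e-5 - 8.7715e-8*I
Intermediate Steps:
1/(√(-13039 - 28940) + 48330) = 1/(√(-41979) + 48330) = 1/(I*√41979 + 48330) = 1/(48330 + I*√41979)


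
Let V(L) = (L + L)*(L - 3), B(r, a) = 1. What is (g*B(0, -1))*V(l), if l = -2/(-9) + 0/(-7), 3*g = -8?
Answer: 800/243 ≈ 3.2922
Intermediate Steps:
g = -8/3 (g = (1/3)*(-8) = -8/3 ≈ -2.6667)
l = 2/9 (l = -2*(-1/9) + 0*(-1/7) = 2/9 + 0 = 2/9 ≈ 0.22222)
V(L) = 2*L*(-3 + L) (V(L) = (2*L)*(-3 + L) = 2*L*(-3 + L))
(g*B(0, -1))*V(l) = (-8/3*1)*(2*(2/9)*(-3 + 2/9)) = -16*2*(-25)/(3*9*9) = -8/3*(-100/81) = 800/243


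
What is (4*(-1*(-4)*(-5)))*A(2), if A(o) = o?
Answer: -160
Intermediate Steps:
(4*(-1*(-4)*(-5)))*A(2) = (4*(-1*(-4)*(-5)))*2 = (4*(4*(-5)))*2 = (4*(-20))*2 = -80*2 = -160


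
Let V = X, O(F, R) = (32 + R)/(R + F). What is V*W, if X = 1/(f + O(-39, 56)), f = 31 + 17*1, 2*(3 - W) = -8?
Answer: 119/904 ≈ 0.13164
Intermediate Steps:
W = 7 (W = 3 - 1/2*(-8) = 3 + 4 = 7)
O(F, R) = (32 + R)/(F + R)
f = 48 (f = 31 + 17 = 48)
X = 17/904 (X = 1/(48 + (32 + 56)/(-39 + 56)) = 1/(48 + 88/17) = 1/(904/17) = 17/904 ≈ 0.018805)
V = 17/904 ≈ 0.018805
V*W = (17/904)*7 = 119/904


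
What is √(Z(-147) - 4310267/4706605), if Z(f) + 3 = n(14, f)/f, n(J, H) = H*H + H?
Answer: 2*I*√830238546872815/4706605 ≈ 12.244*I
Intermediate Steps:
n(J, H) = H + H² (n(J, H) = H² + H = H + H²)
Z(f) = -2 + f (Z(f) = -3 + (f*(1 + f))/f = -3 + (1 + f) = -2 + f)
√(Z(-147) - 4310267/4706605) = √((-2 - 147) - 4310267/4706605) = √(-149 - 4310267*1/4706605) = √(-149 - 4310267/4706605) = √(-705594412/4706605) = 2*I*√830238546872815/4706605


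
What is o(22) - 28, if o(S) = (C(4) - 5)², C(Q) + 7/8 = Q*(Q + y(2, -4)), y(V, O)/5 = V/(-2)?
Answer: 4449/64 ≈ 69.516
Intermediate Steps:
y(V, O) = -5*V/2 (y(V, O) = 5*(V/(-2)) = 5*(V*(-½)) = 5*(-V/2) = -5*V/2)
C(Q) = -7/8 + Q*(-5 + Q) (C(Q) = -7/8 + Q*(Q - 5/2*2) = -7/8 + Q*(Q - 5) = -7/8 + Q*(-5 + Q))
o(S) = 6241/64 (o(S) = ((-7/8 + 4² - 5*4) - 5)² = ((-7/8 + 16 - 20) - 5)² = (-39/8 - 5)² = (-79/8)² = 6241/64)
o(22) - 28 = 6241/64 - 28 = 4449/64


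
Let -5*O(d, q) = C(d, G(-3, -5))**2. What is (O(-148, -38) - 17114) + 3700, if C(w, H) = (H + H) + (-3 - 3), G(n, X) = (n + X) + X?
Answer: -68094/5 ≈ -13619.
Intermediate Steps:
G(n, X) = n + 2*X (G(n, X) = (X + n) + X = n + 2*X)
C(w, H) = -6 + 2*H (C(w, H) = 2*H - 6 = -6 + 2*H)
O(d, q) = -1024/5 (O(d, q) = -(-6 + 2*(-3 + 2*(-5)))**2/5 = -(-6 + 2*(-3 - 10))**2/5 = -(-6 + 2*(-13))**2/5 = -(-6 - 26)**2/5 = -1/5*(-32)**2 = -1/5*1024 = -1024/5)
(O(-148, -38) - 17114) + 3700 = (-1024/5 - 17114) + 3700 = -86594/5 + 3700 = -68094/5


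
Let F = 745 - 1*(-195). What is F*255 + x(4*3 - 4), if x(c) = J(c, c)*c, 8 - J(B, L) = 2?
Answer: 239748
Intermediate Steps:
J(B, L) = 6 (J(B, L) = 8 - 1*2 = 8 - 2 = 6)
F = 940 (F = 745 + 195 = 940)
x(c) = 6*c
F*255 + x(4*3 - 4) = 940*255 + 6*(4*3 - 4) = 239700 + 6*(12 - 4) = 239700 + 6*8 = 239700 + 48 = 239748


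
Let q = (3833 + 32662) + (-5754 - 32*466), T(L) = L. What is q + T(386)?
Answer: 16215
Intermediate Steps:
q = 15829 (q = 36495 + (-5754 - 1*14912) = 36495 + (-5754 - 14912) = 36495 - 20666 = 15829)
q + T(386) = 15829 + 386 = 16215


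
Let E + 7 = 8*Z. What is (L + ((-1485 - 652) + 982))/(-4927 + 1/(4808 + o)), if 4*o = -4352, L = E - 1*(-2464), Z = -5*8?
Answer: -3653040/18328439 ≈ -0.19931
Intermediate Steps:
Z = -40
E = -327 (E = -7 + 8*(-40) = -7 - 320 = -327)
L = 2137 (L = -327 - 1*(-2464) = -327 + 2464 = 2137)
o = -1088 (o = (¼)*(-4352) = -1088)
(L + ((-1485 - 652) + 982))/(-4927 + 1/(4808 + o)) = (2137 + ((-1485 - 652) + 982))/(-4927 + 1/(4808 - 1088)) = (2137 + (-2137 + 982))/(-4927 + 1/3720) = (2137 - 1155)/(-4927 + 1/3720) = 982/(-18328439/3720) = 982*(-3720/18328439) = -3653040/18328439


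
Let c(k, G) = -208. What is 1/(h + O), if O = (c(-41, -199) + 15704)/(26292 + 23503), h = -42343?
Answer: -49795/2108454189 ≈ -2.3617e-5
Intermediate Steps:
O = 15496/49795 (O = (-208 + 15704)/(26292 + 23503) = 15496/49795 ≈ 0.31120)
1/(h + O) = 1/(-42343 + 15496/49795) = 1/(-2108454189/49795) = -49795/2108454189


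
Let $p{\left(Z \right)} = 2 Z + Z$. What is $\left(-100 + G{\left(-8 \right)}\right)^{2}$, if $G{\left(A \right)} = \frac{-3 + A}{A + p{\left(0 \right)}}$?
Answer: $\frac{622521}{64} \approx 9726.9$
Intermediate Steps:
$p{\left(Z \right)} = 3 Z$
$G{\left(A \right)} = \frac{-3 + A}{A}$ ($G{\left(A \right)} = \frac{-3 + A}{A + 3 \cdot 0} = \frac{-3 + A}{A + 0} = \frac{-3 + A}{A}$)
$\left(-100 + G{\left(-8 \right)}\right)^{2} = \left(-100 + \frac{-3 - 8}{-8}\right)^{2} = \left(-100 - - \frac{11}{8}\right)^{2} = \left(-100 + \frac{11}{8}\right)^{2} = \left(- \frac{789}{8}\right)^{2} = \frac{622521}{64}$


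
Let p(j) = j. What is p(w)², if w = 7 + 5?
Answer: 144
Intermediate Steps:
w = 12
p(w)² = 12² = 144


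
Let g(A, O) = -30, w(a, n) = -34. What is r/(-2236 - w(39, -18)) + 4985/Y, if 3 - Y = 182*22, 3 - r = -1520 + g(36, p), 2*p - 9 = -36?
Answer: -17190523/8810202 ≈ -1.9512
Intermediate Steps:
p = -27/2 (p = 9/2 + (½)*(-36) = 9/2 - 18 = -27/2 ≈ -13.500)
r = 1553 (r = 3 - (-1520 - 30) = 3 - 1*(-1550) = 3 + 1550 = 1553)
Y = -4001 (Y = 3 - 182*22 = 3 - 1*4004 = 3 - 4004 = -4001)
r/(-2236 - w(39, -18)) + 4985/Y = 1553/(-2236 - 1*(-34)) + 4985/(-4001) = 1553/(-2236 + 34) + 4985*(-1/4001) = 1553/(-2202) - 4985/4001 = 1553*(-1/2202) - 4985/4001 = -1553/2202 - 4985/4001 = -17190523/8810202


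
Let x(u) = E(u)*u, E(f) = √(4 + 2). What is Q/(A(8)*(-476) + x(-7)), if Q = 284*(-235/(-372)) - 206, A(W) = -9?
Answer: -84082/13545791 - 2473*√6/243824238 ≈ -0.0062321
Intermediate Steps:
E(f) = √6
x(u) = u*√6 (x(u) = √6*u = u*√6)
Q = -2473/93 (Q = 284*(-235*(-1/372)) - 206 = 284*(235/372) - 206 = 16685/93 - 206 = -2473/93 ≈ -26.591)
Q/(A(8)*(-476) + x(-7)) = -2473/(93*(-9*(-476) - 7*√6)) = -2473/(93*(4284 - 7*√6))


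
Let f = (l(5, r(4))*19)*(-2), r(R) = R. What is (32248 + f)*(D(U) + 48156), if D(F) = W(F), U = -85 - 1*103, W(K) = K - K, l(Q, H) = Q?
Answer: 1543785048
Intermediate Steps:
W(K) = 0
U = -188 (U = -85 - 103 = -188)
D(F) = 0
f = -190 (f = (5*19)*(-2) = 95*(-2) = -190)
(32248 + f)*(D(U) + 48156) = (32248 - 190)*(0 + 48156) = 32058*48156 = 1543785048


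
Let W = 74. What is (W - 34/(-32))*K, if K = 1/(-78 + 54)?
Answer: -1201/384 ≈ -3.1276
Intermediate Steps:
K = -1/24 (K = 1/(-24) = -1/24 ≈ -0.041667)
(W - 34/(-32))*K = (74 - 34/(-32))*(-1/24) = (74 - 34*(-1/32))*(-1/24) = (74 + 17/16)*(-1/24) = (1201/16)*(-1/24) = -1201/384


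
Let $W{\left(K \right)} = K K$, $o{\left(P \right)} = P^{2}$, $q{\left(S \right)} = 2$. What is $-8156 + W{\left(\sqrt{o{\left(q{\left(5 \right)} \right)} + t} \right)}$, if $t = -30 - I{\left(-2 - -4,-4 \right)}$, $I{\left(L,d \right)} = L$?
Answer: $-8184$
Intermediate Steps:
$t = -32$ ($t = -30 - \left(-2 - -4\right) = -30 - \left(-2 + 4\right) = -30 - 2 = -32$)
$W{\left(K \right)} = K^{2}$
$-8156 + W{\left(\sqrt{o{\left(q{\left(5 \right)} \right)} + t} \right)} = -8156 + \left(\sqrt{2^{2} - 32}\right)^{2} = -8156 + \left(\sqrt{4 - 32}\right)^{2} = -8156 + \left(\sqrt{-28}\right)^{2} = -8156 + \left(2 i \sqrt{7}\right)^{2} = -8156 - 28 = -8184$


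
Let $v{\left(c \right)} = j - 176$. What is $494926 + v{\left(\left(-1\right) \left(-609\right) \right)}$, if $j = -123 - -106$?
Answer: $494733$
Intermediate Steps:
$j = -17$ ($j = -123 + 106 = -17$)
$v{\left(c \right)} = -193$ ($v{\left(c \right)} = -17 - 176 = -193$)
$494926 + v{\left(\left(-1\right) \left(-609\right) \right)} = 494926 - 193 = 494733$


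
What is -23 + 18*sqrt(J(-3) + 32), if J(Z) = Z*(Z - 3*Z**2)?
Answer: -23 + 18*sqrt(122) ≈ 175.82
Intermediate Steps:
-23 + 18*sqrt(J(-3) + 32) = -23 + 18*sqrt((-3)**2*(1 - 3*(-3)) + 32) = -23 + 18*sqrt(9*(1 + 9) + 32) = -23 + 18*sqrt(9*10 + 32) = -23 + 18*sqrt(90 + 32) = -23 + 18*sqrt(122)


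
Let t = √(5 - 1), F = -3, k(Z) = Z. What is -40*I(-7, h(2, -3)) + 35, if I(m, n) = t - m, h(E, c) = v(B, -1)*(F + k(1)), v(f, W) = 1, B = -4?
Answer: -325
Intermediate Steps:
t = 2 (t = √4 = 2)
h(E, c) = -2 (h(E, c) = 1*(-3 + 1) = 1*(-2) = -2)
I(m, n) = 2 - m
-40*I(-7, h(2, -3)) + 35 = -40*(2 - 1*(-7)) + 35 = -40*(2 + 7) + 35 = -40*9 + 35 = -360 + 35 = -325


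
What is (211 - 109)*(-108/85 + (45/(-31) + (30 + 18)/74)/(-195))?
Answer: -9631014/74555 ≈ -129.18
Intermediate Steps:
(211 - 109)*(-108/85 + (45/(-31) + (30 + 18)/74)/(-195)) = 102*(-108*1/85 + (45*(-1/31) + 48*(1/74))*(-1/195)) = 102*(-108/85 + (-45/31 + 24/37)*(-1/195)) = 102*(-108/85 - 921/1147*(-1/195)) = 102*(-108/85 + 307/74555) = 102*(-1605169/1267435) = -9631014/74555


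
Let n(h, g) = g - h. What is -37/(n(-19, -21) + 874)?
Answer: -37/872 ≈ -0.042431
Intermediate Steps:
-37/(n(-19, -21) + 874) = -37/((-21 - 1*(-19)) + 874) = -37/((-21 + 19) + 874) = -37/(-2 + 874) = -37/872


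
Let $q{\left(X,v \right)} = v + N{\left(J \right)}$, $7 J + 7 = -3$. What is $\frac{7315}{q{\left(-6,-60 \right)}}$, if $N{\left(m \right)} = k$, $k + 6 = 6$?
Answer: $- \frac{1463}{12} \approx -121.92$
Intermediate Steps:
$k = 0$ ($k = -6 + 6 = 0$)
$J = - \frac{10}{7}$ ($J = -1 + \frac{1}{7} \left(-3\right) = -1 - \frac{3}{7} = - \frac{10}{7} \approx -1.4286$)
$N{\left(m \right)} = 0$
$q{\left(X,v \right)} = v$ ($q{\left(X,v \right)} = v + 0 = v$)
$\frac{7315}{q{\left(-6,-60 \right)}} = \frac{7315}{-60} = 7315 \left(- \frac{1}{60}\right) = - \frac{1463}{12}$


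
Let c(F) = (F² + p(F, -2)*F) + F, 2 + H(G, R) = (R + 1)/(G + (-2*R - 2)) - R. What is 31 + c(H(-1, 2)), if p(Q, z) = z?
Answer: 2697/49 ≈ 55.041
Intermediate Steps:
H(G, R) = -2 - R + (1 + R)/(-2 + G - 2*R) (H(G, R) = -2 + ((R + 1)/(G + (-2*R - 2)) - R) = -2 + ((1 + R)/(G + (-2 - 2*R)) - R) = -2 + ((1 + R)/(-2 + G - 2*R) - R) = -2 + (-R + (1 + R)/(-2 + G - 2*R)) = -2 - R + (1 + R)/(-2 + G - 2*R))
c(F) = F² - F (c(F) = (F² - 2*F) + F = F² - F)
31 + c(H(-1, 2)) = 31 + ((-5 - 7*2 - 2*2² + 2*(-1) - 1*2)/(2 - 1*(-1) + 2*2))*(-1 + (-5 - 7*2 - 2*2² + 2*(-1) - 1*2)/(2 - 1*(-1) + 2*2)) = 31 + ((-5 - 14 - 2*4 - 2 - 2)/(2 + 1 + 4))*(-1 + (-5 - 14 - 2*4 - 2 - 2)/(2 + 1 + 4)) = 31 + ((-5 - 14 - 8 - 2 - 2)/7)*(-1 + (-5 - 14 - 8 - 2 - 2)/7) = 31 + ((⅐)*(-31))*(-1 + (⅐)*(-31)) = 31 - 31*(-1 - 31/7)/7 = 31 - 31/7*(-38/7) = 31 + 1178/49 = 2697/49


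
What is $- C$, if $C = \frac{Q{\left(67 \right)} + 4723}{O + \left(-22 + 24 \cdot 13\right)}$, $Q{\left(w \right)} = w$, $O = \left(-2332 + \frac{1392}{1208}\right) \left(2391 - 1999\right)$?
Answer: $\frac{361645}{68961873} \approx 0.0052441$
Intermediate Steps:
$O = - \frac{137967536}{151}$ ($O = \left(-2332 + 1392 \cdot \frac{1}{1208}\right) 392 = \left(-2332 + \frac{174}{151}\right) 392 = \left(- \frac{351958}{151}\right) 392 = - \frac{137967536}{151} \approx -9.1369 \cdot 10^{5}$)
$C = - \frac{361645}{68961873}$ ($C = \frac{67 + 4723}{- \frac{137967536}{151} + \left(-22 + 24 \cdot 13\right)} = \frac{4790}{- \frac{137967536}{151} + \left(-22 + 312\right)} = \frac{4790}{- \frac{137967536}{151} + 290} = \frac{4790}{- \frac{137923746}{151}} = 4790 \left(- \frac{151}{137923746}\right) = - \frac{361645}{68961873} \approx -0.0052441$)
$- C = \left(-1\right) \left(- \frac{361645}{68961873}\right) = \frac{361645}{68961873}$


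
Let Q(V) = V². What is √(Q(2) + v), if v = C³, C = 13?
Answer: √2201 ≈ 46.915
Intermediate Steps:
v = 2197 (v = 13³ = 2197)
√(Q(2) + v) = √(2² + 2197) = √(4 + 2197) = √2201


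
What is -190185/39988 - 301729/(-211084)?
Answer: -3509933911/1055103374 ≈ -3.3266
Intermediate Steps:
-190185/39988 - 301729/(-211084) = -190185*1/39988 - 301729*(-1/211084) = -190185/39988 + 301729/211084 = -3509933911/1055103374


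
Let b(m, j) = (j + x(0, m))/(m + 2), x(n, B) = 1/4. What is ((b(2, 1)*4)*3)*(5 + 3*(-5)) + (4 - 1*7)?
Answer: -81/2 ≈ -40.500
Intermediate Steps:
x(n, B) = ¼
b(m, j) = (¼ + j)/(2 + m) (b(m, j) = (j + ¼)/(m + 2) = (¼ + j)/(2 + m))
((b(2, 1)*4)*3)*(5 + 3*(-5)) + (4 - 1*7) = ((((¼ + 1)/(2 + 2))*4)*3)*(5 + 3*(-5)) + (4 - 1*7) = ((((5/4)/4)*4)*3)*(5 - 15) + (4 - 7) = ((((¼)*(5/4))*4)*3)*(-10) - 3 = (((5/16)*4)*3)*(-10) - 3 = ((5/4)*3)*(-10) - 3 = (15/4)*(-10) - 3 = -75/2 - 3 = -81/2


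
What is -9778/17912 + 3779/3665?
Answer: 15926539/32823740 ≈ 0.48521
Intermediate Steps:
-9778/17912 + 3779/3665 = -9778*1/17912 + 3779*(1/3665) = -4889/8956 + 3779/3665 = 15926539/32823740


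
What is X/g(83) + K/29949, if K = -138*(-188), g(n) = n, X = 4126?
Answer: 41907642/828589 ≈ 50.577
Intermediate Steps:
K = 25944
X/g(83) + K/29949 = 4126/83 + 25944/29949 = 4126*(1/83) + 25944*(1/29949) = 4126/83 + 8648/9983 = 41907642/828589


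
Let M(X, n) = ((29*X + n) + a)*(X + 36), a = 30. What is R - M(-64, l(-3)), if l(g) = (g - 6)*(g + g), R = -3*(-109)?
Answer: -49289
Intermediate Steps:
R = 327
l(g) = 2*g*(-6 + g) (l(g) = (-6 + g)*(2*g) = 2*g*(-6 + g))
M(X, n) = (36 + X)*(30 + n + 29*X) (M(X, n) = ((29*X + n) + 30)*(X + 36) = ((n + 29*X) + 30)*(36 + X) = (30 + n + 29*X)*(36 + X) = (36 + X)*(30 + n + 29*X))
R - M(-64, l(-3)) = 327 - (1080 + 29*(-64)² + 36*(2*(-3)*(-6 - 3)) + 1074*(-64) - 128*(-3)*(-6 - 3)) = 327 - (1080 + 29*4096 + 36*(2*(-3)*(-9)) - 68736 - 128*(-3)*(-9)) = 327 - (1080 + 118784 + 36*54 - 68736 - 64*54) = 327 - (1080 + 118784 + 1944 - 68736 - 3456) = 327 - 1*49616 = 327 - 49616 = -49289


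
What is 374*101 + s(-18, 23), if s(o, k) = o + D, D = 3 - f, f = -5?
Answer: 37764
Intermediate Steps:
D = 8 (D = 3 - 1*(-5) = 3 + 5 = 8)
s(o, k) = 8 + o (s(o, k) = o + 8 = 8 + o)
374*101 + s(-18, 23) = 374*101 + (8 - 18) = 37774 - 10 = 37764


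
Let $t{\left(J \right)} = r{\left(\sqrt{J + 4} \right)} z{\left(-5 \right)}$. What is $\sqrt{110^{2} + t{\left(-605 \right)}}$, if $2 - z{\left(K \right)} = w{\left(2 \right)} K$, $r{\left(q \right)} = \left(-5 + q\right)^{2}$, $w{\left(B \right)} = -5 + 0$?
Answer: $\sqrt{25348 + 230 i \sqrt{601}} \approx 160.18 + 17.601 i$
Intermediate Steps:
$w{\left(B \right)} = -5$
$z{\left(K \right)} = 2 + 5 K$ ($z{\left(K \right)} = 2 - - 5 K = 2 + 5 K$)
$t{\left(J \right)} = - 23 \left(-5 + \sqrt{4 + J}\right)^{2}$ ($t{\left(J \right)} = \left(-5 + \sqrt{J + 4}\right)^{2} \left(2 + 5 \left(-5\right)\right) = \left(-5 + \sqrt{4 + J}\right)^{2} \left(2 - 25\right) = \left(-5 + \sqrt{4 + J}\right)^{2} \left(-23\right) = - 23 \left(-5 + \sqrt{4 + J}\right)^{2}$)
$\sqrt{110^{2} + t{\left(-605 \right)}} = \sqrt{110^{2} - 23 \left(-5 + \sqrt{4 - 605}\right)^{2}} = \sqrt{12100 - 23 \left(-5 + \sqrt{-601}\right)^{2}} = \sqrt{12100 - 23 \left(-5 + i \sqrt{601}\right)^{2}}$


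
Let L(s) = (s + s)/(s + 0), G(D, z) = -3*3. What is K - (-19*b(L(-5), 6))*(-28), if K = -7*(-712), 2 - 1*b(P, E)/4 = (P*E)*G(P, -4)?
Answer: -229096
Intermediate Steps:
G(D, z) = -9
L(s) = 2 (L(s) = (2*s)/s = 2)
b(P, E) = 8 + 36*E*P (b(P, E) = 8 - 4*P*E*(-9) = 8 - 4*E*P*(-9) = 8 - (-36)*E*P = 8 + 36*E*P)
K = 4984
K - (-19*b(L(-5), 6))*(-28) = 4984 - (-19*(8 + 36*6*2))*(-28) = 4984 - (-19*(8 + 432))*(-28) = 4984 - (-19*440)*(-28) = 4984 - (-8360)*(-28) = 4984 - 1*234080 = 4984 - 234080 = -229096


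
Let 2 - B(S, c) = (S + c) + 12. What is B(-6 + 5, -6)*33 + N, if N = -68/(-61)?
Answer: -5971/61 ≈ -97.885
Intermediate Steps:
N = 68/61 (N = -68*(-1/61) = 68/61 ≈ 1.1148)
B(S, c) = -10 - S - c (B(S, c) = 2 - ((S + c) + 12) = 2 - (12 + S + c) = 2 + (-12 - S - c) = -10 - S - c)
B(-6 + 5, -6)*33 + N = (-10 - (-6 + 5) - 1*(-6))*33 + 68/61 = (-10 - 1*(-1) + 6)*33 + 68/61 = (-10 + 1 + 6)*33 + 68/61 = -3*33 + 68/61 = -99 + 68/61 = -5971/61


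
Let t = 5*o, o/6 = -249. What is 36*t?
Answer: -268920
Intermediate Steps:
o = -1494 (o = 6*(-249) = -1494)
t = -7470 (t = 5*(-1494) = -7470)
36*t = 36*(-7470) = -268920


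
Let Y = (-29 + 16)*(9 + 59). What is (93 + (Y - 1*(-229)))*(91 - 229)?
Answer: 77556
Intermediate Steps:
Y = -884 (Y = -13*68 = -884)
(93 + (Y - 1*(-229)))*(91 - 229) = (93 + (-884 - 1*(-229)))*(91 - 229) = (93 + (-884 + 229))*(-138) = (93 - 655)*(-138) = -562*(-138) = 77556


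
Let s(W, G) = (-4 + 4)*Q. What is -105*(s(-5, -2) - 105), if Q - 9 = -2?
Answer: 11025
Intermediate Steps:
Q = 7 (Q = 9 - 2 = 7)
s(W, G) = 0 (s(W, G) = (-4 + 4)*7 = 0*7 = 0)
-105*(s(-5, -2) - 105) = -105*(0 - 105) = -105*(-105) = 11025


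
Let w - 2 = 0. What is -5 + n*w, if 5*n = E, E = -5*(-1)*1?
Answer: -3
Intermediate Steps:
w = 2 (w = 2 + 0 = 2)
E = 5 (E = 5*1 = 5)
n = 1 (n = (⅕)*5 = 1)
-5 + n*w = -5 + 1*2 = -5 + 2 = -3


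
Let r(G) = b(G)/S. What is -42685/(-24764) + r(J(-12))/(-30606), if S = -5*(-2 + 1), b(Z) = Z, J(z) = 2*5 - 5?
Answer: 653196173/378963492 ≈ 1.7236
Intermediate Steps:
J(z) = 5 (J(z) = 10 - 5 = 5)
S = 5 (S = -5*(-1) = 5)
r(G) = G/5
-42685/(-24764) + r(J(-12))/(-30606) = -42685/(-24764) + ((1/5)*5)/(-30606) = -42685*(-1/24764) + 1*(-1/30606) = 42685/24764 - 1/30606 = 653196173/378963492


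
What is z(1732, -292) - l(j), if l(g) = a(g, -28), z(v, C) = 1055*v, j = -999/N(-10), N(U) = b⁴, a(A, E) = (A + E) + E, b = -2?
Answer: 29238055/16 ≈ 1.8274e+6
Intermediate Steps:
a(A, E) = A + 2*E
N(U) = 16 (N(U) = (-2)⁴ = 16)
j = -999/16 ≈ -62.438
l(g) = -56 + g (l(g) = g + 2*(-28) = g - 56 = -56 + g)
z(1732, -292) - l(j) = 1055*1732 - (-56 - 999/16) = 1827260 - 1*(-1895/16) = 1827260 + 1895/16 = 29238055/16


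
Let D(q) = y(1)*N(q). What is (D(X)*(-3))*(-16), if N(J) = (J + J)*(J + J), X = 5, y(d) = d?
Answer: 4800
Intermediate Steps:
N(J) = 4*J² (N(J) = (2*J)*(2*J) = 4*J²)
D(q) = 4*q² (D(q) = 1*(4*q²) = 4*q²)
(D(X)*(-3))*(-16) = ((4*5²)*(-3))*(-16) = ((4*25)*(-3))*(-16) = (100*(-3))*(-16) = -300*(-16) = 4800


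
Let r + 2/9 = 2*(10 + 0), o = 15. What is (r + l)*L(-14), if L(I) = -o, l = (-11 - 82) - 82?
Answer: 6985/3 ≈ 2328.3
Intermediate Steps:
l = -175 (l = -93 - 82 = -175)
L(I) = -15 (L(I) = -1*15 = -15)
r = 178/9 (r = -2/9 + 2*(10 + 0) = -2/9 + 2*10 = -2/9 + 20 = 178/9 ≈ 19.778)
(r + l)*L(-14) = (178/9 - 175)*(-15) = -1397/9*(-15) = 6985/3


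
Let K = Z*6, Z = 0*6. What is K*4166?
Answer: 0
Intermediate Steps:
Z = 0
K = 0 (K = 0*6 = 0)
K*4166 = 0*4166 = 0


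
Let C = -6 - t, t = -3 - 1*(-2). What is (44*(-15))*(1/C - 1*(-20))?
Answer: -13068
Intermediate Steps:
t = -1 (t = -3 + 2 = -1)
C = -5 (C = -6 - 1*(-1) = -6 + 1 = -5)
(44*(-15))*(1/C - 1*(-20)) = (44*(-15))*(1/(-5) - 1*(-20)) = -660*(-⅕ + 20) = -660*99/5 = -13068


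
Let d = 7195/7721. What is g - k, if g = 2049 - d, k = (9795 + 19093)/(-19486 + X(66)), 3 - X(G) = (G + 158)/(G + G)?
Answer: 10175126556514/4964564395 ≈ 2049.6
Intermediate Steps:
d = 7195/7721 (d = 7195*(1/7721) = 7195/7721 ≈ 0.93187)
X(G) = 3 - (158 + G)/(2*G) (X(G) = 3 - (G + 158)/(G + G) = 3 - (158 + G)/(2*G))
k = -953304/642995 (k = (9795 + 19093)/(-19486 + (5/2 - 79/66)) = 28888/(-19486 + (5/2 - 79*1/66)) = 28888/(-19486 + (5/2 - 79/66)) = 28888/(-19486 + 43/33) = 28888/(-642995/33) = 28888*(-33/642995) = -953304/642995 ≈ -1.4826)
g = 15813134/7721 (g = 2049 - 1*7195/7721 = 2049 - 7195/7721 = 15813134/7721 ≈ 2048.1)
g - k = 15813134/7721 - 1*(-953304/642995) = 15813134/7721 + 953304/642995 = 10175126556514/4964564395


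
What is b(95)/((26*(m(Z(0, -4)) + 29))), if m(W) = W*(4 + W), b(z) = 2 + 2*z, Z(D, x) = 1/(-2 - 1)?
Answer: 432/1625 ≈ 0.26585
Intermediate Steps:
Z(D, x) = -⅓ (Z(D, x) = 1/(-3) = -⅓)
b(95)/((26*(m(Z(0, -4)) + 29))) = (2 + 2*95)/((26*(-(4 - ⅓)/3 + 29))) = (2 + 190)/((26*(-⅓*11/3 + 29))) = 192/((26*(-11/9 + 29))) = 192/((26*(250/9))) = 192/(6500/9) = 192*(9/6500) = 432/1625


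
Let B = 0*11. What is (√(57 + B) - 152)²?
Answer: (152 - √57)² ≈ 20866.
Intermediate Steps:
B = 0
(√(57 + B) - 152)² = (√(57 + 0) - 152)² = (√57 - 152)² = (-152 + √57)²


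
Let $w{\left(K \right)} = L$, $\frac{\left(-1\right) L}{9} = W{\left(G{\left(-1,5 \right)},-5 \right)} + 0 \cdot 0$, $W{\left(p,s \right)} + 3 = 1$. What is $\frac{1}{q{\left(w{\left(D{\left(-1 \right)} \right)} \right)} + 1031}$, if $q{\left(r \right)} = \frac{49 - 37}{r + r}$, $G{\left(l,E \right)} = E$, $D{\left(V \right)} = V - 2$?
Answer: $\frac{3}{3094} \approx 0.00096962$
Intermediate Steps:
$D{\left(V \right)} = -2 + V$ ($D{\left(V \right)} = V - 2 = -2 + V$)
$W{\left(p,s \right)} = -2$ ($W{\left(p,s \right)} = -3 + 1 = -2$)
$L = 18$ ($L = - 9 \left(-2 + 0 \cdot 0\right) = - 9 \left(-2 + 0\right) = \left(-9\right) \left(-2\right) = 18$)
$w{\left(K \right)} = 18$
$q{\left(r \right)} = \frac{6}{r}$ ($q{\left(r \right)} = \frac{12}{2 r} = 12 \frac{1}{2 r} = \frac{6}{r}$)
$\frac{1}{q{\left(w{\left(D{\left(-1 \right)} \right)} \right)} + 1031} = \frac{1}{\frac{6}{18} + 1031} = \frac{1}{6 \cdot \frac{1}{18} + 1031} = \frac{1}{\frac{1}{3} + 1031} = \frac{1}{\frac{3094}{3}} = \frac{3}{3094}$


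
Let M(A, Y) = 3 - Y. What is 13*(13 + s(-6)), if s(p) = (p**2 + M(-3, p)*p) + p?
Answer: -143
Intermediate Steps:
s(p) = p + p**2 + p*(3 - p) (s(p) = (p**2 + (3 - p)*p) + p = (p**2 + p*(3 - p)) + p = p + p**2 + p*(3 - p))
13*(13 + s(-6)) = 13*(13 + 4*(-6)) = 13*(13 - 24) = 13*(-11) = -143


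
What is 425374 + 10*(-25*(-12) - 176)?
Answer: 426614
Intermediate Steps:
425374 + 10*(-25*(-12) - 176) = 425374 + 10*(300 - 176) = 425374 + 10*124 = 425374 + 1240 = 426614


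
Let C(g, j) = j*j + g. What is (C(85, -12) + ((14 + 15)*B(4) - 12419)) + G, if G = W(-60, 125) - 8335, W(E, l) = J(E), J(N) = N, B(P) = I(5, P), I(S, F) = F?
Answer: -20469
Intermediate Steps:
B(P) = P
W(E, l) = E
C(g, j) = g + j**2 (C(g, j) = j**2 + g = g + j**2)
G = -8395 (G = -60 - 8335 = -8395)
(C(85, -12) + ((14 + 15)*B(4) - 12419)) + G = ((85 + (-12)**2) + ((14 + 15)*4 - 12419)) - 8395 = ((85 + 144) + (29*4 - 12419)) - 8395 = (229 + (116 - 12419)) - 8395 = (229 - 12303) - 8395 = -12074 - 8395 = -20469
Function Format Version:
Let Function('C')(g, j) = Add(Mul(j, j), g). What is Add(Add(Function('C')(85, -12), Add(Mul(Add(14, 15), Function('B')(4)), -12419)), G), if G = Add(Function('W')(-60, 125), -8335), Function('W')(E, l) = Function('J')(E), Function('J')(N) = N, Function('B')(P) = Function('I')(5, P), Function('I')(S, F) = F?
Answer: -20469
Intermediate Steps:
Function('B')(P) = P
Function('W')(E, l) = E
Function('C')(g, j) = Add(g, Pow(j, 2)) (Function('C')(g, j) = Add(Pow(j, 2), g) = Add(g, Pow(j, 2)))
G = -8395 (G = Add(-60, -8335) = -8395)
Add(Add(Function('C')(85, -12), Add(Mul(Add(14, 15), Function('B')(4)), -12419)), G) = Add(Add(Add(85, Pow(-12, 2)), Add(Mul(Add(14, 15), 4), -12419)), -8395) = Add(Add(Add(85, 144), Add(Mul(29, 4), -12419)), -8395) = Add(Add(229, Add(116, -12419)), -8395) = Add(Add(229, -12303), -8395) = Add(-12074, -8395) = -20469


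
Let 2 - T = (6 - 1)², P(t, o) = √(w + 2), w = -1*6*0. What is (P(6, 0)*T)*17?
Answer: -391*√2 ≈ -552.96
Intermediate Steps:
w = 0 (w = -6*0 = 0)
P(t, o) = √2 (P(t, o) = √(0 + 2) = √2)
T = -23 (T = 2 - (6 - 1)² = 2 - 1*5² = 2 - 1*25 = 2 - 25 = -23)
(P(6, 0)*T)*17 = (√2*(-23))*17 = -23*√2*17 = -391*√2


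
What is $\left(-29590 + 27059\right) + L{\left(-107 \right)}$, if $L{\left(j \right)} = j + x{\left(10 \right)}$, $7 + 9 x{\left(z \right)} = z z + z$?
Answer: $- \frac{23639}{9} \approx -2626.6$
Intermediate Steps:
$x{\left(z \right)} = - \frac{7}{9} + \frac{z}{9} + \frac{z^{2}}{9}$ ($x{\left(z \right)} = - \frac{7}{9} + \frac{z z + z}{9} = - \frac{7}{9} + \frac{z^{2} + z}{9} = - \frac{7}{9} + \frac{z + z^{2}}{9} = - \frac{7}{9} + \left(\frac{z}{9} + \frac{z^{2}}{9}\right) = - \frac{7}{9} + \frac{z}{9} + \frac{z^{2}}{9}$)
$L{\left(j \right)} = \frac{103}{9} + j$ ($L{\left(j \right)} = j + \left(- \frac{7}{9} + \frac{1}{9} \cdot 10 + \frac{10^{2}}{9}\right) = j + \left(- \frac{7}{9} + \frac{10}{9} + \frac{1}{9} \cdot 100\right) = j + \left(- \frac{7}{9} + \frac{10}{9} + \frac{100}{9}\right) = j + \frac{103}{9} = \frac{103}{9} + j$)
$\left(-29590 + 27059\right) + L{\left(-107 \right)} = \left(-29590 + 27059\right) + \left(\frac{103}{9} - 107\right) = -2531 - \frac{860}{9} = - \frac{23639}{9}$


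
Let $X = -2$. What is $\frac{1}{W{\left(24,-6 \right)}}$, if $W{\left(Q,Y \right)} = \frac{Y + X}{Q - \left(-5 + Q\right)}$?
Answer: $- \frac{5}{8} \approx -0.625$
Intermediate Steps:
$W{\left(Q,Y \right)} = - \frac{2}{5} + \frac{Y}{5}$ ($W{\left(Q,Y \right)} = \frac{Y - 2}{Q - \left(-5 + Q\right)} = \frac{-2 + Y}{5} = \left(-2 + Y\right) \frac{1}{5} = - \frac{2}{5} + \frac{Y}{5}$)
$\frac{1}{W{\left(24,-6 \right)}} = \frac{1}{- \frac{2}{5} + \frac{1}{5} \left(-6\right)} = \frac{1}{- \frac{2}{5} - \frac{6}{5}} = \frac{1}{- \frac{8}{5}} = - \frac{5}{8}$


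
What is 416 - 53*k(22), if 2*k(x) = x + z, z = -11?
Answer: 249/2 ≈ 124.50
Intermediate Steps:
k(x) = -11/2 + x/2 (k(x) = (x - 11)/2 = (-11 + x)/2 = -11/2 + x/2)
416 - 53*k(22) = 416 - 53*(-11/2 + (1/2)*22) = 416 - 53*(-11/2 + 11) = 416 - 53*11/2 = 416 - 583/2 = 249/2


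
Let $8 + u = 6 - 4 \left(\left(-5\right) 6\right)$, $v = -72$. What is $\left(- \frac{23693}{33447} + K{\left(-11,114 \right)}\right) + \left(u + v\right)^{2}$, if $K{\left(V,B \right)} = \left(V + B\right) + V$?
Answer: $\frac{73827283}{33447} \approx 2207.3$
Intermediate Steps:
$u = 118$ ($u = -8 - \left(-6 + 4 \left(\left(-5\right) 6\right)\right) = -8 + \left(6 - -120\right) = -8 + \left(6 + 120\right) = -8 + 126 = 118$)
$K{\left(V,B \right)} = B + 2 V$ ($K{\left(V,B \right)} = \left(B + V\right) + V = B + 2 V$)
$\left(- \frac{23693}{33447} + K{\left(-11,114 \right)}\right) + \left(u + v\right)^{2} = \left(- \frac{23693}{33447} + \left(114 + 2 \left(-11\right)\right)\right) + \left(118 - 72\right)^{2} = \left(\left(-23693\right) \frac{1}{33447} + \left(114 - 22\right)\right) + 46^{2} = \left(- \frac{23693}{33447} + 92\right) + 2116 = \frac{3053431}{33447} + 2116 = \frac{73827283}{33447}$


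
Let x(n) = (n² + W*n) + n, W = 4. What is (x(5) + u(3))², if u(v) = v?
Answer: 2809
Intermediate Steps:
x(n) = n² + 5*n (x(n) = (n² + 4*n) + n = n² + 5*n)
(x(5) + u(3))² = (5*(5 + 5) + 3)² = (5*10 + 3)² = (50 + 3)² = 53² = 2809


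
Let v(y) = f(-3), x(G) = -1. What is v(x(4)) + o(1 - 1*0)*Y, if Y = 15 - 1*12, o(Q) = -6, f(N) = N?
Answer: -21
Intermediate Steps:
v(y) = -3
Y = 3 (Y = 15 - 12 = 3)
v(x(4)) + o(1 - 1*0)*Y = -3 - 6*3 = -3 - 18 = -21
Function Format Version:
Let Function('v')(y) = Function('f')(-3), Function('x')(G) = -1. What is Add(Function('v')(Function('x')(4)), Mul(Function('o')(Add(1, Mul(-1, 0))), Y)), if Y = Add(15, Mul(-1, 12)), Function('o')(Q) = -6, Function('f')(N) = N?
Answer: -21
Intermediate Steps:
Function('v')(y) = -3
Y = 3 (Y = Add(15, -12) = 3)
Add(Function('v')(Function('x')(4)), Mul(Function('o')(Add(1, Mul(-1, 0))), Y)) = Add(-3, Mul(-6, 3)) = Add(-3, -18) = -21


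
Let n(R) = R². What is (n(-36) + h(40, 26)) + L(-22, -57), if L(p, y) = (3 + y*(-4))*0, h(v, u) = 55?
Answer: 1351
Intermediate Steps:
L(p, y) = 0 (L(p, y) = (3 - 4*y)*0 = 0)
(n(-36) + h(40, 26)) + L(-22, -57) = ((-36)² + 55) + 0 = (1296 + 55) + 0 = 1351 + 0 = 1351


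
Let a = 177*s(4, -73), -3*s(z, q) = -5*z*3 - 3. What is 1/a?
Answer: 1/3717 ≈ 0.00026903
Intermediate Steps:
s(z, q) = 1 + 5*z (s(z, q) = -(-5*z*3 - 3)/3 = -(-15*z - 3)/3 = -(-3 - 15*z)/3 = 1 + 5*z)
a = 3717 (a = 177*(1 + 5*4) = 177*(1 + 20) = 177*21 = 3717)
1/a = 1/3717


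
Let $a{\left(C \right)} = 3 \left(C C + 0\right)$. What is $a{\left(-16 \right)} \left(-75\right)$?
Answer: $-57600$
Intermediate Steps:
$a{\left(C \right)} = 3 C^{2}$ ($a{\left(C \right)} = 3 \left(C^{2} + 0\right) = 3 C^{2}$)
$a{\left(-16 \right)} \left(-75\right) = 3 \left(-16\right)^{2} \left(-75\right) = 3 \cdot 256 \left(-75\right) = 768 \left(-75\right) = -57600$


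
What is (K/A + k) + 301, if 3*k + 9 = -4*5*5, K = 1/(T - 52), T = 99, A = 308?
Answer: 11493947/43428 ≈ 264.67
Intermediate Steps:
K = 1/47 (K = 1/(99 - 52) = 1/47 ≈ 0.021277)
k = -109/3 (k = -3 + (-4*5*5)/3 = -3 + (-20*5)/3 = -3 + (⅓)*(-100) = -3 - 100/3 = -109/3 ≈ -36.333)
(K/A + k) + 301 = ((1/47)/308 - 109/3) + 301 = ((1/47)*(1/308) - 109/3) + 301 = (1/14476 - 109/3) + 301 = -1577881/43428 + 301 = 11493947/43428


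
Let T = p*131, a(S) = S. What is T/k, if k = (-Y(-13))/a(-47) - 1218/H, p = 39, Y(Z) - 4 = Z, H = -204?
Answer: 8164182/9235 ≈ 884.05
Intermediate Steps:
Y(Z) = 4 + Z
T = 5109 (T = 39*131 = 5109)
k = 9235/1598 (k = -(4 - 13)/(-47) - 1218/(-204) = -1*(-9)*(-1/47) - 1218*(-1/204) = 9*(-1/47) + 203/34 = -9/47 + 203/34 = 9235/1598 ≈ 5.7791)
T/k = 5109/(9235/1598) = 5109*(1598/9235) = 8164182/9235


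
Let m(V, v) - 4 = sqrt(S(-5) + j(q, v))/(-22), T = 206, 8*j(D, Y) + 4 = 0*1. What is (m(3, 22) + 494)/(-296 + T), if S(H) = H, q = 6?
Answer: -83/15 + I*sqrt(22)/3960 ≈ -5.5333 + 0.0011844*I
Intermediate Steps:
j(D, Y) = -1/2 (j(D, Y) = -1/2 + (0*1)/8 = -1/2 + (1/8)*0 = -1/2 + 0 = -1/2)
m(V, v) = 4 - I*sqrt(22)/44 (m(V, v) = 4 + sqrt(-5 - 1/2)/(-22) = 4 + sqrt(-11/2)*(-1/22) = 4 + (I*sqrt(22)/2)*(-1/22) = 4 - I*sqrt(22)/44)
(m(3, 22) + 494)/(-296 + T) = ((4 - I*sqrt(22)/44) + 494)/(-296 + 206) = (498 - I*sqrt(22)/44)/(-90) = (498 - I*sqrt(22)/44)*(-1/90) = -83/15 + I*sqrt(22)/3960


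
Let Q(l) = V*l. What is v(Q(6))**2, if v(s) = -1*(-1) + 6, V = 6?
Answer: 49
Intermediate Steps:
Q(l) = 6*l
v(s) = 7 (v(s) = 1 + 6 = 7)
v(Q(6))**2 = 7**2 = 49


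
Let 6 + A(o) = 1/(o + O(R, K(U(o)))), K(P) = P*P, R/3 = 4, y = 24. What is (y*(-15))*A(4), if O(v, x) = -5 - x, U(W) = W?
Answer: 37080/17 ≈ 2181.2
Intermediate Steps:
R = 12 (R = 3*4 = 12)
K(P) = P²
A(o) = -6 + 1/(-5 + o - o²) (A(o) = -6 + 1/(o + (-5 - o²)) = -6 + 1/(-5 + o - o²))
(y*(-15))*A(4) = (24*(-15))*((-31 - 6*4² + 6*4)/(5 + 4² - 1*4)) = -360*(-31 - 6*16 + 24)/(5 + 16 - 4) = -360*(-31 - 96 + 24)/17 = -360*(-103)/17 = -360*(-103/17) = 37080/17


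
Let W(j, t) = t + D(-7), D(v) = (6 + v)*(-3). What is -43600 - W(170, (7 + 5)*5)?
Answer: -43663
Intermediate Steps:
D(v) = -18 - 3*v
W(j, t) = 3 + t (W(j, t) = t + (-18 - 3*(-7)) = t + (-18 + 21) = t + 3 = 3 + t)
-43600 - W(170, (7 + 5)*5) = -43600 - (3 + (7 + 5)*5) = -43600 - (3 + 12*5) = -43600 - (3 + 60) = -43600 - 1*63 = -43600 - 63 = -43663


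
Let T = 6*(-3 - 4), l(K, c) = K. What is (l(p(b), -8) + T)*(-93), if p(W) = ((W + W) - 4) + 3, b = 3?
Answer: 3441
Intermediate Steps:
p(W) = -1 + 2*W (p(W) = (2*W - 4) + 3 = (-4 + 2*W) + 3 = -1 + 2*W)
T = -42 (T = 6*(-7) = -42)
(l(p(b), -8) + T)*(-93) = ((-1 + 2*3) - 42)*(-93) = ((-1 + 6) - 42)*(-93) = (5 - 42)*(-93) = -37*(-93) = 3441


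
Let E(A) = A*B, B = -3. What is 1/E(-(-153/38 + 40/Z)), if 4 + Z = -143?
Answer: -1862/24011 ≈ -0.077548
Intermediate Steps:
Z = -147 (Z = -4 - 143 = -147)
E(A) = -3*A (E(A) = A*(-3) = -3*A)
1/E(-(-153/38 + 40/Z)) = 1/(-(-3)*(-153/38 + 40/(-147))) = 1/(-(-3)*(-153*1/38 + 40*(-1/147))) = 1/(-(-3)*(-153/38 - 40/147)) = 1/(-(-3)*(-24011)/5586) = 1/(-3*24011/5586) = 1/(-24011/1862) = -1862/24011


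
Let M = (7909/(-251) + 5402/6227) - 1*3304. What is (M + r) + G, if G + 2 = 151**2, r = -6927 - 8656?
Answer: 6066472583/1562977 ≈ 3881.4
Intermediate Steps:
r = -15583
G = 22799 (G = -2 + 151**2 = -2 + 22801 = 22799)
M = -5211969449/1562977 (M = (7909*(-1/251) + 5402*(1/6227)) - 3304 = (-7909/251 + 5402/6227) - 3304 = -47893441/1562977 - 3304 = -5211969449/1562977 ≈ -3334.6)
(M + r) + G = (-5211969449/1562977 - 15583) + 22799 = -29567840040/1562977 + 22799 = 6066472583/1562977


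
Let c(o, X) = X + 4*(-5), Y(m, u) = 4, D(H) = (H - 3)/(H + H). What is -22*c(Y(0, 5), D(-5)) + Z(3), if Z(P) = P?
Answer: 2127/5 ≈ 425.40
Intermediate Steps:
D(H) = (-3 + H)/(2*H) (D(H) = (-3 + H)/((2*H)) = (-3 + H)*(1/(2*H)) = (-3 + H)/(2*H))
c(o, X) = -20 + X (c(o, X) = X - 20 = -20 + X)
-22*c(Y(0, 5), D(-5)) + Z(3) = -22*(-20 + (½)*(-3 - 5)/(-5)) + 3 = -22*(-20 + (½)*(-⅕)*(-8)) + 3 = -22*(-20 + ⅘) + 3 = -22*(-96/5) + 3 = 2112/5 + 3 = 2127/5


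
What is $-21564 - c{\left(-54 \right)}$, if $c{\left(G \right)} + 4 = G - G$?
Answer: $-21560$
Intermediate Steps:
$c{\left(G \right)} = -4$ ($c{\left(G \right)} = -4 + \left(G - G\right) = -4 + 0 = -4$)
$-21564 - c{\left(-54 \right)} = -21564 - -4 = -21564 + 4 = -21560$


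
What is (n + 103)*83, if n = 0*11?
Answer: 8549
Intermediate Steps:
n = 0
(n + 103)*83 = (0 + 103)*83 = 103*83 = 8549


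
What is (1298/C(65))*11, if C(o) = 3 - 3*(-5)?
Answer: 7139/9 ≈ 793.22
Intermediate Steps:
C(o) = 18 (C(o) = 3 + 15 = 18)
(1298/C(65))*11 = (1298/18)*11 = (1298*(1/18))*11 = (649/9)*11 = 7139/9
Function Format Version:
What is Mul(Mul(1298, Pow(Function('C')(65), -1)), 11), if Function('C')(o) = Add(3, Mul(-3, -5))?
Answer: Rational(7139, 9) ≈ 793.22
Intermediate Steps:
Function('C')(o) = 18 (Function('C')(o) = Add(3, 15) = 18)
Mul(Mul(1298, Pow(Function('C')(65), -1)), 11) = Mul(Mul(1298, Pow(18, -1)), 11) = Mul(Mul(1298, Rational(1, 18)), 11) = Mul(Rational(649, 9), 11) = Rational(7139, 9)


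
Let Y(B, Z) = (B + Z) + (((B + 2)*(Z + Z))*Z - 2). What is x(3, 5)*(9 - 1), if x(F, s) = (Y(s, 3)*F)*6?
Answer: 19008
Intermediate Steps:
Y(B, Z) = -2 + B + Z + 2*Z**2*(2 + B) (Y(B, Z) = (B + Z) + (((2 + B)*(2*Z))*Z - 2) = (B + Z) + ((2*Z*(2 + B))*Z - 2) = (B + Z) + (2*Z**2*(2 + B) - 2) = (B + Z) + (-2 + 2*Z**2*(2 + B)) = -2 + B + Z + 2*Z**2*(2 + B))
x(F, s) = 6*F*(37 + 19*s) (x(F, s) = ((-2 + s + 3 + 4*3**2 + 2*s*3**2)*F)*6 = ((-2 + s + 3 + 4*9 + 2*s*9)*F)*6 = ((-2 + s + 3 + 36 + 18*s)*F)*6 = ((37 + 19*s)*F)*6 = (F*(37 + 19*s))*6 = 6*F*(37 + 19*s))
x(3, 5)*(9 - 1) = (6*3*(37 + 19*5))*(9 - 1) = (6*3*(37 + 95))*8 = (6*3*132)*8 = 2376*8 = 19008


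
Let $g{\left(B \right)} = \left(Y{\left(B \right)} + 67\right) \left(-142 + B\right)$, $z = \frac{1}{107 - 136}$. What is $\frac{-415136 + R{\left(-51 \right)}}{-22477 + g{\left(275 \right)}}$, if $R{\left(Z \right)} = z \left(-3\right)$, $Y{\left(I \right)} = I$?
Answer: $- \frac{12038941}{667261} \approx -18.042$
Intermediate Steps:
$z = - \frac{1}{29}$ ($z = \frac{1}{-29} = - \frac{1}{29} \approx -0.034483$)
$R{\left(Z \right)} = \frac{3}{29}$ ($R{\left(Z \right)} = \left(- \frac{1}{29}\right) \left(-3\right) = \frac{3}{29}$)
$g{\left(B \right)} = \left(-142 + B\right) \left(67 + B\right)$ ($g{\left(B \right)} = \left(B + 67\right) \left(-142 + B\right) = \left(67 + B\right) \left(-142 + B\right) = \left(-142 + B\right) \left(67 + B\right)$)
$\frac{-415136 + R{\left(-51 \right)}}{-22477 + g{\left(275 \right)}} = \frac{-415136 + \frac{3}{29}}{-22477 - \left(30139 - 75625\right)} = - \frac{12038941}{29 \left(-22477 - -45486\right)} = - \frac{12038941}{29 \left(-22477 + 45486\right)} = - \frac{12038941}{29 \cdot 23009} = \left(- \frac{12038941}{29}\right) \frac{1}{23009} = - \frac{12038941}{667261}$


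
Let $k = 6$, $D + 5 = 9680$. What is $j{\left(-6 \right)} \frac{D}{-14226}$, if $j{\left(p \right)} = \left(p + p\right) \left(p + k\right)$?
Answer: $0$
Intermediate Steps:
$D = 9675$ ($D = -5 + 9680 = 9675$)
$j{\left(p \right)} = 2 p \left(6 + p\right)$ ($j{\left(p \right)} = \left(p + p\right) \left(p + 6\right) = 2 p \left(6 + p\right)$)
$j{\left(-6 \right)} \frac{D}{-14226} = 2 \left(-6\right) \left(6 - 6\right) \frac{9675}{-14226} = 2 \left(-6\right) 0 \cdot 9675 \left(- \frac{1}{14226}\right) = 0 \left(- \frac{3225}{4742}\right) = 0$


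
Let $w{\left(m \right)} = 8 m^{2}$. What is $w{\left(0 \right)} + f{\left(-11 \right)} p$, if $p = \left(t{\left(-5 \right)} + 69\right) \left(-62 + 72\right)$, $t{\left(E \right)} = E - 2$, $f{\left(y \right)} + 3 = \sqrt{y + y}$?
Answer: $-1860 + 620 i \sqrt{22} \approx -1860.0 + 2908.1 i$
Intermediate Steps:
$f{\left(y \right)} = -3 + \sqrt{2} \sqrt{y}$ ($f{\left(y \right)} = -3 + \sqrt{y + y} = -3 + \sqrt{2 y} = -3 + \sqrt{2} \sqrt{y}$)
$t{\left(E \right)} = -2 + E$ ($t{\left(E \right)} = E - 2 = -2 + E$)
$p = 620$ ($p = \left(\left(-2 - 5\right) + 69\right) \left(-62 + 72\right) = \left(-7 + 69\right) 10 = 62 \cdot 10 = 620$)
$w{\left(0 \right)} + f{\left(-11 \right)} p = 8 \cdot 0^{2} + \left(-3 + \sqrt{2} \sqrt{-11}\right) 620 = 8 \cdot 0 + \left(-3 + \sqrt{2} i \sqrt{11}\right) 620 = 0 + \left(-3 + i \sqrt{22}\right) 620 = 0 - \left(1860 - 620 i \sqrt{22}\right) = -1860 + 620 i \sqrt{22}$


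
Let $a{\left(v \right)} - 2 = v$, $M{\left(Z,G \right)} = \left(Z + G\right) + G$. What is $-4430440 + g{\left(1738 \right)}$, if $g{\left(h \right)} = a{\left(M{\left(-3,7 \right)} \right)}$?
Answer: $-4430427$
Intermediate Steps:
$M{\left(Z,G \right)} = Z + 2 G$ ($M{\left(Z,G \right)} = \left(G + Z\right) + G = Z + 2 G$)
$a{\left(v \right)} = 2 + v$
$g{\left(h \right)} = 13$ ($g{\left(h \right)} = 2 + \left(-3 + 2 \cdot 7\right) = 2 + \left(-3 + 14\right) = 2 + 11 = 13$)
$-4430440 + g{\left(1738 \right)} = -4430440 + 13 = -4430427$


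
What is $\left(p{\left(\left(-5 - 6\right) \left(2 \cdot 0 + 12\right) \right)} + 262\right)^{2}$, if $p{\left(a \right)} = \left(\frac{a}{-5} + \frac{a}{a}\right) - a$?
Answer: $\frac{4439449}{25} \approx 1.7758 \cdot 10^{5}$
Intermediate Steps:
$p{\left(a \right)} = 1 - \frac{6 a}{5}$ ($p{\left(a \right)} = \left(a \left(- \frac{1}{5}\right) + 1\right) - a = \left(- \frac{a}{5} + 1\right) - a = \left(1 - \frac{a}{5}\right) - a = 1 - \frac{6 a}{5}$)
$\left(p{\left(\left(-5 - 6\right) \left(2 \cdot 0 + 12\right) \right)} + 262\right)^{2} = \left(\left(1 - \frac{6 \left(-5 - 6\right) \left(2 \cdot 0 + 12\right)}{5}\right) + 262\right)^{2} = \left(\left(1 - \frac{6 \left(- 11 \left(0 + 12\right)\right)}{5}\right) + 262\right)^{2} = \left(\left(1 - \frac{6 \left(\left(-11\right) 12\right)}{5}\right) + 262\right)^{2} = \left(\left(1 - - \frac{792}{5}\right) + 262\right)^{2} = \left(\left(1 + \frac{792}{5}\right) + 262\right)^{2} = \left(\frac{797}{5} + 262\right)^{2} = \left(\frac{2107}{5}\right)^{2} = \frac{4439449}{25}$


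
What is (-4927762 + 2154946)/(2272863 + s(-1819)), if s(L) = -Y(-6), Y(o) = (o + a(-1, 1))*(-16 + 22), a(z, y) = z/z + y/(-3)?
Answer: -2772816/2272895 ≈ -1.2199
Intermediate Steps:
a(z, y) = 1 - y/3 (a(z, y) = 1 + y*(-⅓) = 1 - y/3)
Y(o) = 4 + 6*o (Y(o) = (o + (1 - ⅓*1))*(-16 + 22) = (o + (1 - ⅓))*6 = (o + ⅔)*6 = (⅔ + o)*6 = 4 + 6*o)
s(L) = 32 (s(L) = -(4 + 6*(-6)) = -(4 - 36) = -1*(-32) = 32)
(-4927762 + 2154946)/(2272863 + s(-1819)) = (-4927762 + 2154946)/(2272863 + 32) = -2772816/2272895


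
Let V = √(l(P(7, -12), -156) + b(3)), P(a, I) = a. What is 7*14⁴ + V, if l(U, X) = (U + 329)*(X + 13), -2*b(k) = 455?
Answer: 268912 + I*√193102/2 ≈ 2.6891e+5 + 219.72*I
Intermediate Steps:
b(k) = -455/2 (b(k) = -½*455 = -455/2)
l(U, X) = (13 + X)*(329 + U) (l(U, X) = (329 + U)*(13 + X) = (13 + X)*(329 + U))
V = I*√193102/2 (V = √((4277 + 13*7 + 329*(-156) + 7*(-156)) - 455/2) = √((4277 + 91 - 51324 - 1092) - 455/2) = √(-48048 - 455/2) = √(-96551/2) = I*√193102/2 ≈ 219.72*I)
7*14⁴ + V = 7*14⁴ + I*√193102/2 = 7*38416 + I*√193102/2 = 268912 + I*√193102/2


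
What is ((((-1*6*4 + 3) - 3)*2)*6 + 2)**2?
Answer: 81796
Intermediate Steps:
((((-1*6*4 + 3) - 3)*2)*6 + 2)**2 = ((((-6*4 + 3) - 3)*2)*6 + 2)**2 = ((((-24 + 3) - 3)*2)*6 + 2)**2 = (((-21 - 3)*2)*6 + 2)**2 = (-24*2*6 + 2)**2 = (-48*6 + 2)**2 = (-288 + 2)**2 = (-286)**2 = 81796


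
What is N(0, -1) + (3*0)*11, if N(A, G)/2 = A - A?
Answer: 0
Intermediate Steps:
N(A, G) = 0 (N(A, G) = 2*(A - A) = 2*0 = 0)
N(0, -1) + (3*0)*11 = 0 + (3*0)*11 = 0 + 0*11 = 0 + 0 = 0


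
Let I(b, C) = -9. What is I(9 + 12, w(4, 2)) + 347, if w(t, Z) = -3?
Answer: 338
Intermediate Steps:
I(9 + 12, w(4, 2)) + 347 = -9 + 347 = 338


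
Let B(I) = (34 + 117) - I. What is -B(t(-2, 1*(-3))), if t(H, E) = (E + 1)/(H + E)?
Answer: -753/5 ≈ -150.60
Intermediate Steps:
t(H, E) = (1 + E)/(E + H)
B(I) = 151 - I
-B(t(-2, 1*(-3))) = -(151 - (1 + 1*(-3))/(1*(-3) - 2)) = -(151 - (1 - 3)/(-3 - 2)) = -(151 - (-2)/(-5)) = -(151 - (-1)*(-2)/5) = -(151 - 1*2/5) = -(151 - 2/5) = -1*753/5 = -753/5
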